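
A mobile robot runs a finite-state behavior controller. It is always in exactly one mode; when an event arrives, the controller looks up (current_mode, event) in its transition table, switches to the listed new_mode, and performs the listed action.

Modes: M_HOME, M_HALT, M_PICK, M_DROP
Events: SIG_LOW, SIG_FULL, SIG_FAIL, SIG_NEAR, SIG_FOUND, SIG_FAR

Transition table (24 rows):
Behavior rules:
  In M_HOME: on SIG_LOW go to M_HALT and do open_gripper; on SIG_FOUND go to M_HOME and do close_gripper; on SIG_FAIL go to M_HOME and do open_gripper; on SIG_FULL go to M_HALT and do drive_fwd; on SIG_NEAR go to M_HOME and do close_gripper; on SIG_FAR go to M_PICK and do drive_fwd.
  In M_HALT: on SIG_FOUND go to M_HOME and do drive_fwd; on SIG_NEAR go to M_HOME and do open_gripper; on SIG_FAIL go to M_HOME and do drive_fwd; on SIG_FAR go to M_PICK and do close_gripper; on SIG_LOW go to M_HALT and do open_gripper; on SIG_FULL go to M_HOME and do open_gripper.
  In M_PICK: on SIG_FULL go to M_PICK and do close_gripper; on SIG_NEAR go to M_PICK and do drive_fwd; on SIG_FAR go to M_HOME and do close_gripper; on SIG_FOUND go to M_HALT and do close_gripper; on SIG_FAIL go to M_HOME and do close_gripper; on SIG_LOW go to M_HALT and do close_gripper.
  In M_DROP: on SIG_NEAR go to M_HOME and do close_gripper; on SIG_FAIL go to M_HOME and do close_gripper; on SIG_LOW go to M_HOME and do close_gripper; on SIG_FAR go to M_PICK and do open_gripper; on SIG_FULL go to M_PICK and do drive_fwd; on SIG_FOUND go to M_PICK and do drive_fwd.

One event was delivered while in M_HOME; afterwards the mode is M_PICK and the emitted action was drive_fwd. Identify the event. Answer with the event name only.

try SIG_LOW: (M_HOME, SIG_LOW) → (M_HALT, open_gripper)
try SIG_FULL: (M_HOME, SIG_FULL) → (M_HALT, drive_fwd)
try SIG_FAIL: (M_HOME, SIG_FAIL) → (M_HOME, open_gripper)
try SIG_NEAR: (M_HOME, SIG_NEAR) → (M_HOME, close_gripper)
try SIG_FOUND: (M_HOME, SIG_FOUND) → (M_HOME, close_gripper)
try SIG_FAR: (M_HOME, SIG_FAR) → (M_PICK, drive_fwd)  ← matches

SIG_FAR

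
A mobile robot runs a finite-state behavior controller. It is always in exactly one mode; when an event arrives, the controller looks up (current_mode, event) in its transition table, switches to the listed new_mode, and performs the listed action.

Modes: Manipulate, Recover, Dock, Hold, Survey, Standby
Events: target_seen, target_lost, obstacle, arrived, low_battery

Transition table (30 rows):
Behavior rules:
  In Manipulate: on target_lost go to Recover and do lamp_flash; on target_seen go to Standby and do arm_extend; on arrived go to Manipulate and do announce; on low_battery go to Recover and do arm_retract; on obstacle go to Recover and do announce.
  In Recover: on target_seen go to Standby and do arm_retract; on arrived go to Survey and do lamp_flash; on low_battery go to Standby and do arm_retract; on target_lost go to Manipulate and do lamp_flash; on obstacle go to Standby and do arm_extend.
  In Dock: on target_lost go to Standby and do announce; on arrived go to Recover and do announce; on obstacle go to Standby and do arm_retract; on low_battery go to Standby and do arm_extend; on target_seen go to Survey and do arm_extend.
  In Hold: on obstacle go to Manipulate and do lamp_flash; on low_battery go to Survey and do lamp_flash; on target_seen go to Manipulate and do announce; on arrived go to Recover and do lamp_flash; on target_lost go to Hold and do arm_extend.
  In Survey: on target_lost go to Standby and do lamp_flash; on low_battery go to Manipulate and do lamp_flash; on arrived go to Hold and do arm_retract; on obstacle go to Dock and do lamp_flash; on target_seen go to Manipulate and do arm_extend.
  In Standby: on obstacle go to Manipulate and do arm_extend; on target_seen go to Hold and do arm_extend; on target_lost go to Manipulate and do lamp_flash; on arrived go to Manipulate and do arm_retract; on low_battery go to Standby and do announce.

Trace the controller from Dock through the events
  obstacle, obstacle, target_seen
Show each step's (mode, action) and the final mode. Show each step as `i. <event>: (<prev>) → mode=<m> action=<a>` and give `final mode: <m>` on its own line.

1. obstacle: (Dock) → mode=Standby action=arm_retract
2. obstacle: (Standby) → mode=Manipulate action=arm_extend
3. target_seen: (Manipulate) → mode=Standby action=arm_extend

final mode: Standby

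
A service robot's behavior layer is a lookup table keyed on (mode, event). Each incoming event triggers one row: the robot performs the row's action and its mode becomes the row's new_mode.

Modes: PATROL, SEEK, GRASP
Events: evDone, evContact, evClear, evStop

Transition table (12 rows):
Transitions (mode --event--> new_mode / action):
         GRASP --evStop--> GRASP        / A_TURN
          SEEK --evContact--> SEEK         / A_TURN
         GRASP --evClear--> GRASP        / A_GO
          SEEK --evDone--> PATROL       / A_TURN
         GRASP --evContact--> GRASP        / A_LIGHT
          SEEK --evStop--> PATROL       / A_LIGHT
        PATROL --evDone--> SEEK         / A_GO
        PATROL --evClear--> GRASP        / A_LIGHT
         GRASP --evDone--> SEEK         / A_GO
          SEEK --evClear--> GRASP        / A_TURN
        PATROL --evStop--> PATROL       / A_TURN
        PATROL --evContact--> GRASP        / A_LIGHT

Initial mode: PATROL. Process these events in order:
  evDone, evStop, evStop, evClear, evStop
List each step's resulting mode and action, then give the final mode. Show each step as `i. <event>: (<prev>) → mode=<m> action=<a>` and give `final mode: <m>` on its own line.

final mode: GRASP

1. evDone: (PATROL) → mode=SEEK action=A_GO
2. evStop: (SEEK) → mode=PATROL action=A_LIGHT
3. evStop: (PATROL) → mode=PATROL action=A_TURN
4. evClear: (PATROL) → mode=GRASP action=A_LIGHT
5. evStop: (GRASP) → mode=GRASP action=A_TURN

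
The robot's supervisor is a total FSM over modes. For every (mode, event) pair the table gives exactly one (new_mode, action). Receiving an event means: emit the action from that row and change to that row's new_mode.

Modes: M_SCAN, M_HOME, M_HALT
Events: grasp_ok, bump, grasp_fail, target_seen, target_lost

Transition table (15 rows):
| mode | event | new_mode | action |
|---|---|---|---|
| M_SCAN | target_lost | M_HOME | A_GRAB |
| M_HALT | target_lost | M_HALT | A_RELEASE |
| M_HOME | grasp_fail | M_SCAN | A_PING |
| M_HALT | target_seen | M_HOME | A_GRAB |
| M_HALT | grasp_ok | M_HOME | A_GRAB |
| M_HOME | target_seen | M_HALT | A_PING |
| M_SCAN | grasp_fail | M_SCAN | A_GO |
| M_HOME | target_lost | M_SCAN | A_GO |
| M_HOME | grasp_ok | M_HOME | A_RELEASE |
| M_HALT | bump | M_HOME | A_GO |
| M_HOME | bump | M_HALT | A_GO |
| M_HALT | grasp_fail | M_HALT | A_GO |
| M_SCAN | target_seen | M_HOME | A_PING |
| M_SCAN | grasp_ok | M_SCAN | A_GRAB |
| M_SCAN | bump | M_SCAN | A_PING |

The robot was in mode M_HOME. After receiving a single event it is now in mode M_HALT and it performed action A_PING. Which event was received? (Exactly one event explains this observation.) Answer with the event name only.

try grasp_ok: (M_HOME, grasp_ok) → (M_HOME, A_RELEASE)
try bump: (M_HOME, bump) → (M_HALT, A_GO)
try grasp_fail: (M_HOME, grasp_fail) → (M_SCAN, A_PING)
try target_seen: (M_HOME, target_seen) → (M_HALT, A_PING)  ← matches
try target_lost: (M_HOME, target_lost) → (M_SCAN, A_GO)

target_seen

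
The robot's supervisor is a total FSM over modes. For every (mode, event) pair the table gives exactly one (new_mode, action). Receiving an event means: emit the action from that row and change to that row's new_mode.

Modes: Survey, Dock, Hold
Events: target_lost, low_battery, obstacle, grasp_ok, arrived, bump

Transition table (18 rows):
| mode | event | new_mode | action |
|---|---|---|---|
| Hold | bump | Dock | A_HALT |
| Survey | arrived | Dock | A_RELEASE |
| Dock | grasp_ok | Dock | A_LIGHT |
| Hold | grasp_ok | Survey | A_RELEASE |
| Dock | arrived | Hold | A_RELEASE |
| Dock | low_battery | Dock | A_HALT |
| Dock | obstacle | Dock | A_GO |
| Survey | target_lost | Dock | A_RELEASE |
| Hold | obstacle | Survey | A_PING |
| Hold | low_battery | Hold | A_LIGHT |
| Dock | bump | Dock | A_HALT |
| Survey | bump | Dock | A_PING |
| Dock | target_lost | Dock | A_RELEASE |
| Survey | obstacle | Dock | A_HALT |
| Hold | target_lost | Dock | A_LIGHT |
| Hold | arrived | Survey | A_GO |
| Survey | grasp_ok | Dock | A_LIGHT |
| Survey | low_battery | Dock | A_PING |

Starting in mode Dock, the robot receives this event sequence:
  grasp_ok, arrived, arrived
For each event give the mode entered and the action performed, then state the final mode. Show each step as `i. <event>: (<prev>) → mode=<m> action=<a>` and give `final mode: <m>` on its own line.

final mode: Survey

1. grasp_ok: (Dock) → mode=Dock action=A_LIGHT
2. arrived: (Dock) → mode=Hold action=A_RELEASE
3. arrived: (Hold) → mode=Survey action=A_GO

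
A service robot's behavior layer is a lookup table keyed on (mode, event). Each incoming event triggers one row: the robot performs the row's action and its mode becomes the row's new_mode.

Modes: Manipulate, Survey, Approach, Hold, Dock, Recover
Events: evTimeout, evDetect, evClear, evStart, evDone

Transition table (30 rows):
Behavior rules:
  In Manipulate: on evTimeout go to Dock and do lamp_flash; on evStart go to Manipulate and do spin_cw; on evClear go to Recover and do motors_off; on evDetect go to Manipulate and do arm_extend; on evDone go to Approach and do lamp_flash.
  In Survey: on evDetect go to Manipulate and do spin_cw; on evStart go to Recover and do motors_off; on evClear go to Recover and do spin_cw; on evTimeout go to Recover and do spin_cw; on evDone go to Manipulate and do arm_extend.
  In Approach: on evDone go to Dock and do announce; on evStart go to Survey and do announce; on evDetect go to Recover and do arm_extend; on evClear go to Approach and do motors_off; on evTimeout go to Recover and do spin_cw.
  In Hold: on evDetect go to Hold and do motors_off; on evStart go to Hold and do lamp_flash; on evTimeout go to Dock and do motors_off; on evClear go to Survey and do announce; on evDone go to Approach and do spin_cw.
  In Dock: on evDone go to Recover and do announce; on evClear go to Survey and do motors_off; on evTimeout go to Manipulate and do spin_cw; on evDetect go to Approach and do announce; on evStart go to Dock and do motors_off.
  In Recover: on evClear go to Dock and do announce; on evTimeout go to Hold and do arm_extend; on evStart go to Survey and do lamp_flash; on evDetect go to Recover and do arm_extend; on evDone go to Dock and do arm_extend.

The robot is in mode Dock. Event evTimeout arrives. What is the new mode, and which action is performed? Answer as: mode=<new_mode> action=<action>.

current mode = Dock; filter table to that mode:
  (Dock, evDone) → (Recover, announce)
  (Dock, evClear) → (Survey, motors_off)
  (Dock, evTimeout) → (Manipulate, spin_cw)  ← event matches
  (Dock, evDetect) → (Approach, announce)
  (Dock, evStart) → (Dock, motors_off)
event = evTimeout selects (Manipulate, spin_cw)

mode=Manipulate action=spin_cw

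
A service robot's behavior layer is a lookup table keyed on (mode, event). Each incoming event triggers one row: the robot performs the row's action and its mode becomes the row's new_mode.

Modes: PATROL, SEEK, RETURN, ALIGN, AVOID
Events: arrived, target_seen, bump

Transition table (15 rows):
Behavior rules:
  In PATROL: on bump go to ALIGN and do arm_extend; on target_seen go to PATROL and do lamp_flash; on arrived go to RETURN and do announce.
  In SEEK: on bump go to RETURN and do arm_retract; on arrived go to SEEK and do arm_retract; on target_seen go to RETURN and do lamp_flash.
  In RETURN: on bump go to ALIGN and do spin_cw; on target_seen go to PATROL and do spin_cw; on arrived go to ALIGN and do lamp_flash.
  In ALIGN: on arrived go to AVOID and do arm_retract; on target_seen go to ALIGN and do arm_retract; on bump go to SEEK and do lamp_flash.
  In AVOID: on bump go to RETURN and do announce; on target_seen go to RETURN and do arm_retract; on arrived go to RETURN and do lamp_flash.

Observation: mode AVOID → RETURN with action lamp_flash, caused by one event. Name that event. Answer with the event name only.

arrived

try arrived: (AVOID, arrived) → (RETURN, lamp_flash)  ← matches
try target_seen: (AVOID, target_seen) → (RETURN, arm_retract)
try bump: (AVOID, bump) → (RETURN, announce)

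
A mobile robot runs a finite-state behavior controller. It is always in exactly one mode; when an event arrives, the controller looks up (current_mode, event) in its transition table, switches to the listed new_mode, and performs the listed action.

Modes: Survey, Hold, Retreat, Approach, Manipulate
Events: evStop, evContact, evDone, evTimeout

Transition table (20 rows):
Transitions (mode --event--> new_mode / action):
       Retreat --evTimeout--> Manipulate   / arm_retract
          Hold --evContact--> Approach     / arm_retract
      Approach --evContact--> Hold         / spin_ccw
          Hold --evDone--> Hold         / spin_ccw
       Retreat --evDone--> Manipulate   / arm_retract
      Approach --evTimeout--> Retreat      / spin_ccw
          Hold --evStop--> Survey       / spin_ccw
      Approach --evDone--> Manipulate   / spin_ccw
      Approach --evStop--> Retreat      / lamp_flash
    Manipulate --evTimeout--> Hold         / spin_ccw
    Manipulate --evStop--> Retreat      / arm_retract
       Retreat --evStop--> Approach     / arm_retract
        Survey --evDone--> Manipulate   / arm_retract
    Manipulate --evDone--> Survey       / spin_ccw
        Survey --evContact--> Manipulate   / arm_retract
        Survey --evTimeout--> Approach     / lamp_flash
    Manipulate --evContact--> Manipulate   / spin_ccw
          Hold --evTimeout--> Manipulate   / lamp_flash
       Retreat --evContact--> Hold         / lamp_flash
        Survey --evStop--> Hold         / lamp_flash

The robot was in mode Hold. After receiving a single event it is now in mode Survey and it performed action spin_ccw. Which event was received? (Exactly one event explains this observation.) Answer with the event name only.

try evStop: (Hold, evStop) → (Survey, spin_ccw)  ← matches
try evContact: (Hold, evContact) → (Approach, arm_retract)
try evDone: (Hold, evDone) → (Hold, spin_ccw)
try evTimeout: (Hold, evTimeout) → (Manipulate, lamp_flash)

evStop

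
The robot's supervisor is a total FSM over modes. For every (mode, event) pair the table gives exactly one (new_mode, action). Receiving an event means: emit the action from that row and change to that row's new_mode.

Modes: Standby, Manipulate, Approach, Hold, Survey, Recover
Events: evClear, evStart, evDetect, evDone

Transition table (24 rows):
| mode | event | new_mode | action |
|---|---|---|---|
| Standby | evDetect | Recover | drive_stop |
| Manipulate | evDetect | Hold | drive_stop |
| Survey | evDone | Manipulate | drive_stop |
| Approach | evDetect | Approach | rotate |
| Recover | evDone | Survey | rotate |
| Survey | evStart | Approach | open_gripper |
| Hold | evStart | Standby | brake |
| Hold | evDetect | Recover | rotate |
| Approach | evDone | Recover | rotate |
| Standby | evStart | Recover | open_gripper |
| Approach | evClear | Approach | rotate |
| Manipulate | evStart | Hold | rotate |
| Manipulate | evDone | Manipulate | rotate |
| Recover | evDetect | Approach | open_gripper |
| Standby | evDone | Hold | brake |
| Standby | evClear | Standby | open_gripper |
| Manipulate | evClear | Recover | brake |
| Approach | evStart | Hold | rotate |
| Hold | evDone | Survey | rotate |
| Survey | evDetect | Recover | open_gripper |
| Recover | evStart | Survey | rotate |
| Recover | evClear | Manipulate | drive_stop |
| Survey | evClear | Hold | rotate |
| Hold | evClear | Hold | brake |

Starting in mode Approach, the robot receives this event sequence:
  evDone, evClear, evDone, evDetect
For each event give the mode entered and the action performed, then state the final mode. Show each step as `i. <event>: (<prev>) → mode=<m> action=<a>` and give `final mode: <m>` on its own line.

1. evDone: (Approach) → mode=Recover action=rotate
2. evClear: (Recover) → mode=Manipulate action=drive_stop
3. evDone: (Manipulate) → mode=Manipulate action=rotate
4. evDetect: (Manipulate) → mode=Hold action=drive_stop

final mode: Hold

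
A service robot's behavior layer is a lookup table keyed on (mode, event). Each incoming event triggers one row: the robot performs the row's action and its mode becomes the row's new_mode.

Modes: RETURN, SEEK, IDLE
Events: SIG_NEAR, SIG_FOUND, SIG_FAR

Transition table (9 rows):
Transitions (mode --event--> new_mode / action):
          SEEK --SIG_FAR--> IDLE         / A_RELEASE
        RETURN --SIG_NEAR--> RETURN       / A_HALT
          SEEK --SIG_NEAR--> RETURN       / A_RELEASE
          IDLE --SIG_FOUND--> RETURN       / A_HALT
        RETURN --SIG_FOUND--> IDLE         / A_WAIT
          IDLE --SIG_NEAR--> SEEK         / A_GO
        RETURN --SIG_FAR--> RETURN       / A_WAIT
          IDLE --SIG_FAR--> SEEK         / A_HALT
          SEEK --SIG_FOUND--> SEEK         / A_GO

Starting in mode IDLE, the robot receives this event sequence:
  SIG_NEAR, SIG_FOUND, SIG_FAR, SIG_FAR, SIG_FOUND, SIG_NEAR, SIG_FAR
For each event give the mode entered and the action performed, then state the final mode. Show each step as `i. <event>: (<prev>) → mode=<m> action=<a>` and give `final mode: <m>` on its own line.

1. SIG_NEAR: (IDLE) → mode=SEEK action=A_GO
2. SIG_FOUND: (SEEK) → mode=SEEK action=A_GO
3. SIG_FAR: (SEEK) → mode=IDLE action=A_RELEASE
4. SIG_FAR: (IDLE) → mode=SEEK action=A_HALT
5. SIG_FOUND: (SEEK) → mode=SEEK action=A_GO
6. SIG_NEAR: (SEEK) → mode=RETURN action=A_RELEASE
7. SIG_FAR: (RETURN) → mode=RETURN action=A_WAIT

final mode: RETURN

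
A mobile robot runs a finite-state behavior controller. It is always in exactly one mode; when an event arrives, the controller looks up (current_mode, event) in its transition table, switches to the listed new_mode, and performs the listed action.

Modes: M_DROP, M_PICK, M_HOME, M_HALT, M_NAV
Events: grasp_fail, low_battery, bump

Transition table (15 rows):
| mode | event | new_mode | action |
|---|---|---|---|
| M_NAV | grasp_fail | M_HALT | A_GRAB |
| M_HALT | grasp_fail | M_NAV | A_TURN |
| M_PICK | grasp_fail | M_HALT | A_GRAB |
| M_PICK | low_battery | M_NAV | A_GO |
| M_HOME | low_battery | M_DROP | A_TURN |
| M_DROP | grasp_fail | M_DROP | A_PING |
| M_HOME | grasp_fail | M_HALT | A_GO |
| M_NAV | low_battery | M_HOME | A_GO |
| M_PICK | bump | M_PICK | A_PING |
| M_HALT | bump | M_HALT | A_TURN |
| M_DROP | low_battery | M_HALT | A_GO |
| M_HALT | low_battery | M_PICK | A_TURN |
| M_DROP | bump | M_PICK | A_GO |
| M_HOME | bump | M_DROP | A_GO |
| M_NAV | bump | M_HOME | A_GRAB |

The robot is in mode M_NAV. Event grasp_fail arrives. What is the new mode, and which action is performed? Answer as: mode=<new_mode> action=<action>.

mode=M_HALT action=A_GRAB

current mode = M_NAV; filter table to that mode:
  (M_NAV, grasp_fail) → (M_HALT, A_GRAB)  ← event matches
  (M_NAV, low_battery) → (M_HOME, A_GO)
  (M_NAV, bump) → (M_HOME, A_GRAB)
event = grasp_fail selects (M_HALT, A_GRAB)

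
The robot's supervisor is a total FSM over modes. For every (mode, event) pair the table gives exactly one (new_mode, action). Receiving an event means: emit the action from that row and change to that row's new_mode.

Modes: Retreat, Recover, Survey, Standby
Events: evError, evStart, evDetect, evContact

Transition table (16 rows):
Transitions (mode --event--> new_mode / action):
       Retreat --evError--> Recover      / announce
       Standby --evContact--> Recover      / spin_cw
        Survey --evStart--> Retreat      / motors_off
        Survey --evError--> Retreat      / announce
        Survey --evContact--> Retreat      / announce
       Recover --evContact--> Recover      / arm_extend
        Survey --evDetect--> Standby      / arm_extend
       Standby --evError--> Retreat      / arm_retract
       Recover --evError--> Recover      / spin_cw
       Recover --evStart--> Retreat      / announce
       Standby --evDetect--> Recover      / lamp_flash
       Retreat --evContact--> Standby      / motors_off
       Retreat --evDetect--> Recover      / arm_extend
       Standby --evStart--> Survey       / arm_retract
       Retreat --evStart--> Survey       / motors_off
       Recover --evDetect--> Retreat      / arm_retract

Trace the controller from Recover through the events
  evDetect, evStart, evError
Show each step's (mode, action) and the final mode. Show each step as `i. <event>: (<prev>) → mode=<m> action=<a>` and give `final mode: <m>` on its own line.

1. evDetect: (Recover) → mode=Retreat action=arm_retract
2. evStart: (Retreat) → mode=Survey action=motors_off
3. evError: (Survey) → mode=Retreat action=announce

final mode: Retreat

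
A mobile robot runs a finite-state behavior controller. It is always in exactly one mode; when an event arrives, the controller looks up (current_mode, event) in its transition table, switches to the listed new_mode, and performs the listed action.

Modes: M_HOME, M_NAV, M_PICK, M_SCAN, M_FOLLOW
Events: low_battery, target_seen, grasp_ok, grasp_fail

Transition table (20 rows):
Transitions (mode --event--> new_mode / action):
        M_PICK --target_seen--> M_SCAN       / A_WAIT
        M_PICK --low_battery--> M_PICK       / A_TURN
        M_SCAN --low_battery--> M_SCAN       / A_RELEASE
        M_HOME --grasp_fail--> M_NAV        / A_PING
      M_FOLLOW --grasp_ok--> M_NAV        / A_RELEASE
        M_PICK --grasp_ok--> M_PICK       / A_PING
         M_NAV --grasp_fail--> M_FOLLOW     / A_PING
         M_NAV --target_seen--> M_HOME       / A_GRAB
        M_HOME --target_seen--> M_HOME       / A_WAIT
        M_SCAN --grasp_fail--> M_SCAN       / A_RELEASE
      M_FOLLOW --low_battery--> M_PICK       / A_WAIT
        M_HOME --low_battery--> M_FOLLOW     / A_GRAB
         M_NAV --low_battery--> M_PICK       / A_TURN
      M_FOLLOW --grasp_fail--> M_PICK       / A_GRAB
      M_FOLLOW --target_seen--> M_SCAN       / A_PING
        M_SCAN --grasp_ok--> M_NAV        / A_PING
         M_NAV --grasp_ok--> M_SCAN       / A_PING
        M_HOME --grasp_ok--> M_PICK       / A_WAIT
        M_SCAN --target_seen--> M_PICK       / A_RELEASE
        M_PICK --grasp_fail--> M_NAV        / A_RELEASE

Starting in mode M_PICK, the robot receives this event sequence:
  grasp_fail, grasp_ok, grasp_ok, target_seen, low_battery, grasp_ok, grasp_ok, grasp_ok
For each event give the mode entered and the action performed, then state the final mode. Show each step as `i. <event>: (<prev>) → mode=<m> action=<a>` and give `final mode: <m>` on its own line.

1. grasp_fail: (M_PICK) → mode=M_NAV action=A_RELEASE
2. grasp_ok: (M_NAV) → mode=M_SCAN action=A_PING
3. grasp_ok: (M_SCAN) → mode=M_NAV action=A_PING
4. target_seen: (M_NAV) → mode=M_HOME action=A_GRAB
5. low_battery: (M_HOME) → mode=M_FOLLOW action=A_GRAB
6. grasp_ok: (M_FOLLOW) → mode=M_NAV action=A_RELEASE
7. grasp_ok: (M_NAV) → mode=M_SCAN action=A_PING
8. grasp_ok: (M_SCAN) → mode=M_NAV action=A_PING

final mode: M_NAV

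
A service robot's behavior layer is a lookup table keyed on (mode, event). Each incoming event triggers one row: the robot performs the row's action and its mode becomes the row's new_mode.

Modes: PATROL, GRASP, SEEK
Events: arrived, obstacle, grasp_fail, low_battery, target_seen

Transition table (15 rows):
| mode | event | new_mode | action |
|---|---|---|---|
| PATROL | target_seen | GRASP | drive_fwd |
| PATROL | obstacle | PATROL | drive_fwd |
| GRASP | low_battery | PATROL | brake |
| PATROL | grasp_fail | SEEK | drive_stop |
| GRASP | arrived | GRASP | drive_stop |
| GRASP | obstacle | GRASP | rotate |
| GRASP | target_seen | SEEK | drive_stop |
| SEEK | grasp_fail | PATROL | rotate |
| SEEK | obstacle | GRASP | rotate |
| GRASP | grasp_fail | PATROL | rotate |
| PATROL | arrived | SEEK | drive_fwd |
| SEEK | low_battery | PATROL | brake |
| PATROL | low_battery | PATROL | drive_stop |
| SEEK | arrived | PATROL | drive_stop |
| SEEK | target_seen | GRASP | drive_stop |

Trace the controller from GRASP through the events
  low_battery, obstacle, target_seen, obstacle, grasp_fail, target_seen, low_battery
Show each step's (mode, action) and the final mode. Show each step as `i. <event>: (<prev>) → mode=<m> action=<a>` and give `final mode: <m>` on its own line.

1. low_battery: (GRASP) → mode=PATROL action=brake
2. obstacle: (PATROL) → mode=PATROL action=drive_fwd
3. target_seen: (PATROL) → mode=GRASP action=drive_fwd
4. obstacle: (GRASP) → mode=GRASP action=rotate
5. grasp_fail: (GRASP) → mode=PATROL action=rotate
6. target_seen: (PATROL) → mode=GRASP action=drive_fwd
7. low_battery: (GRASP) → mode=PATROL action=brake

final mode: PATROL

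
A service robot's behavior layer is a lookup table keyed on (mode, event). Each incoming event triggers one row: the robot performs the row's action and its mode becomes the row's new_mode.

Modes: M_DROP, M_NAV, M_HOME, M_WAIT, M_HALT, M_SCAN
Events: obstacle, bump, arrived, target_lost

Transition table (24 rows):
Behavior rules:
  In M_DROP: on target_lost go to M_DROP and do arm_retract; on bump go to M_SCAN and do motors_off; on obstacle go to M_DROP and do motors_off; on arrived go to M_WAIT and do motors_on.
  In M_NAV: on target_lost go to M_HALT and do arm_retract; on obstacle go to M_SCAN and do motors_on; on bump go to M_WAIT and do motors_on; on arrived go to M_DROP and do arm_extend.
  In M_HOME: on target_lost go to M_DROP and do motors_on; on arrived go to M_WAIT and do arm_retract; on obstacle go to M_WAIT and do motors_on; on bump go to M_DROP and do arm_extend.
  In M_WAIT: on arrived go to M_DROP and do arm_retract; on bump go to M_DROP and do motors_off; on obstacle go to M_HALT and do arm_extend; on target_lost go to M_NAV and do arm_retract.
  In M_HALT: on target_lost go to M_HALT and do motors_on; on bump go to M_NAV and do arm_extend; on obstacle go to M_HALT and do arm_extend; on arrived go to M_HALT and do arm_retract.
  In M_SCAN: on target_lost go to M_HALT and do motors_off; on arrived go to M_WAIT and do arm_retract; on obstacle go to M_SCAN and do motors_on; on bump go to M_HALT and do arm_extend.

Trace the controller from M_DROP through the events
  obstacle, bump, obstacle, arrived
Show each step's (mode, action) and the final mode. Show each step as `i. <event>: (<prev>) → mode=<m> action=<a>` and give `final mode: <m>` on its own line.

final mode: M_WAIT

1. obstacle: (M_DROP) → mode=M_DROP action=motors_off
2. bump: (M_DROP) → mode=M_SCAN action=motors_off
3. obstacle: (M_SCAN) → mode=M_SCAN action=motors_on
4. arrived: (M_SCAN) → mode=M_WAIT action=arm_retract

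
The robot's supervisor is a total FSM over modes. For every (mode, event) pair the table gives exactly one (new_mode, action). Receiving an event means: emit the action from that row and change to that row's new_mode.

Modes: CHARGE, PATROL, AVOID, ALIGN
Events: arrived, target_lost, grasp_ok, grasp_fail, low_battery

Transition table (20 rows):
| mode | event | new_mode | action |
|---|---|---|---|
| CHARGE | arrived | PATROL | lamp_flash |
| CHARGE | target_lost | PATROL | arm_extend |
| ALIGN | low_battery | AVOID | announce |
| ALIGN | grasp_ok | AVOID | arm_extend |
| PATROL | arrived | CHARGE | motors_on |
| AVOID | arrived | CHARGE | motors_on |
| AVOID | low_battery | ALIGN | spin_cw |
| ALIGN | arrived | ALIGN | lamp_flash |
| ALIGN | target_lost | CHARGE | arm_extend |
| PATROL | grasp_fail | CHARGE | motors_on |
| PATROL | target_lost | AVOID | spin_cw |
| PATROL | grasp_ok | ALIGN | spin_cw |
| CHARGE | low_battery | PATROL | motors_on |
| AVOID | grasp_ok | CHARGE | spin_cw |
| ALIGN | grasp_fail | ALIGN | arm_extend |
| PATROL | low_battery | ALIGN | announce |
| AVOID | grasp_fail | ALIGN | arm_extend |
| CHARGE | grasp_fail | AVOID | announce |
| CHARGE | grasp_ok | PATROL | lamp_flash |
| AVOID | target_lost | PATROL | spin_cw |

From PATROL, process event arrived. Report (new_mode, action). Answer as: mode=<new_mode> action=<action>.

current mode = PATROL; filter table to that mode:
  (PATROL, arrived) → (CHARGE, motors_on)  ← event matches
  (PATROL, grasp_fail) → (CHARGE, motors_on)
  (PATROL, target_lost) → (AVOID, spin_cw)
  (PATROL, grasp_ok) → (ALIGN, spin_cw)
  (PATROL, low_battery) → (ALIGN, announce)
event = arrived selects (CHARGE, motors_on)

mode=CHARGE action=motors_on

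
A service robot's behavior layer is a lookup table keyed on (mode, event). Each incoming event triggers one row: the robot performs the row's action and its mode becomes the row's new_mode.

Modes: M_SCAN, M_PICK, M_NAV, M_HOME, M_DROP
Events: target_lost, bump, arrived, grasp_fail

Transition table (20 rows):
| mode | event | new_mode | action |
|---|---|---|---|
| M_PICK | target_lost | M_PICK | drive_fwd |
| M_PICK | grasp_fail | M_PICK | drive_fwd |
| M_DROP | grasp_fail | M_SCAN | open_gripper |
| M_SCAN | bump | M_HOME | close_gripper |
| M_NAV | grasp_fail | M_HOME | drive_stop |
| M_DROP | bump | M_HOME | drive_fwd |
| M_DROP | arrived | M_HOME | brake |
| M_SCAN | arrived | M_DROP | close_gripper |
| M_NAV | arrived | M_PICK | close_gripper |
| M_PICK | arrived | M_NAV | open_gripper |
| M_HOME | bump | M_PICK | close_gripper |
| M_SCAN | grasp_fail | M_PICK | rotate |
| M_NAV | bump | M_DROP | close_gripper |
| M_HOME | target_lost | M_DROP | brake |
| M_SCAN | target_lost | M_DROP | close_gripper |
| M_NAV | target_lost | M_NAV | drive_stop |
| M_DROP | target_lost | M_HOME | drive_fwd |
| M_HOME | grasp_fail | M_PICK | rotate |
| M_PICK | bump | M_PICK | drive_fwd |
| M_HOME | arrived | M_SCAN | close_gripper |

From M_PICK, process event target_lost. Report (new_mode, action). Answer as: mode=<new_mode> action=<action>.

current mode = M_PICK; filter table to that mode:
  (M_PICK, target_lost) → (M_PICK, drive_fwd)  ← event matches
  (M_PICK, grasp_fail) → (M_PICK, drive_fwd)
  (M_PICK, arrived) → (M_NAV, open_gripper)
  (M_PICK, bump) → (M_PICK, drive_fwd)
event = target_lost selects (M_PICK, drive_fwd)

mode=M_PICK action=drive_fwd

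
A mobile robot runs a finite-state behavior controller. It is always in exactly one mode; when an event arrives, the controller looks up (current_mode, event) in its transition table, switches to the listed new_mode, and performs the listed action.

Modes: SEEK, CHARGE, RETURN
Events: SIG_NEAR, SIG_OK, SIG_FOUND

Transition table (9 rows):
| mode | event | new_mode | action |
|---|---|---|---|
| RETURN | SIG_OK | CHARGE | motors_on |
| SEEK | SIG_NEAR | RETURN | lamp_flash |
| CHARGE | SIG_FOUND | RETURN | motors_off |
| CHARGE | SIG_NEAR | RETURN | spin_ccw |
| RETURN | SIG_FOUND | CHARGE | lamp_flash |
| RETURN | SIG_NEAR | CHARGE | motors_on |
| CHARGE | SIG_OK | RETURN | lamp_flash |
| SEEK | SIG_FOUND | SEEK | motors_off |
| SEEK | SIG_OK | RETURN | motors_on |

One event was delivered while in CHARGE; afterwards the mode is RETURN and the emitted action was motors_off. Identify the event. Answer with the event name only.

try SIG_NEAR: (CHARGE, SIG_NEAR) → (RETURN, spin_ccw)
try SIG_OK: (CHARGE, SIG_OK) → (RETURN, lamp_flash)
try SIG_FOUND: (CHARGE, SIG_FOUND) → (RETURN, motors_off)  ← matches

SIG_FOUND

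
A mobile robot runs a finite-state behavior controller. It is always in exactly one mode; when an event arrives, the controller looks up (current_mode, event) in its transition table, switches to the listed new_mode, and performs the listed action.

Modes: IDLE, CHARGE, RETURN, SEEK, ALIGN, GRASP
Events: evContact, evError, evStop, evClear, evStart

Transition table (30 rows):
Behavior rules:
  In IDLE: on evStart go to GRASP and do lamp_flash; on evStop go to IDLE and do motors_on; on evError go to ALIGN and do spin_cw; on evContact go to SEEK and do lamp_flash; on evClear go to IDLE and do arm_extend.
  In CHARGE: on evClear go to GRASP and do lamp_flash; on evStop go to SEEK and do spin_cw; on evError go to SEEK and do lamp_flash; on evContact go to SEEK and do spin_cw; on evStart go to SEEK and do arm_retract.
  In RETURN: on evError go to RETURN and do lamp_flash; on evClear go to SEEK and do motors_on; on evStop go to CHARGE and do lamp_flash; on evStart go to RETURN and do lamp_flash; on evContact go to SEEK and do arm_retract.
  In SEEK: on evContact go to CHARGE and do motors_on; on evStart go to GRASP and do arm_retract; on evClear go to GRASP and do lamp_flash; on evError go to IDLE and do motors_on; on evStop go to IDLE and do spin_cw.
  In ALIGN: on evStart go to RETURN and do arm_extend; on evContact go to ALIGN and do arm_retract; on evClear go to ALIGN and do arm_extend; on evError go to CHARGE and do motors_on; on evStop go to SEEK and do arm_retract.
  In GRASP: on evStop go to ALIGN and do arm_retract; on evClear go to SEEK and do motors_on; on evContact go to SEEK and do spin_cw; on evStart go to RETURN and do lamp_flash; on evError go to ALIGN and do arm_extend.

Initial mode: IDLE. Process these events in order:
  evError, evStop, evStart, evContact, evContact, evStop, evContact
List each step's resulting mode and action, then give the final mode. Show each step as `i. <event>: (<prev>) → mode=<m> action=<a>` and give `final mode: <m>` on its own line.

1. evError: (IDLE) → mode=ALIGN action=spin_cw
2. evStop: (ALIGN) → mode=SEEK action=arm_retract
3. evStart: (SEEK) → mode=GRASP action=arm_retract
4. evContact: (GRASP) → mode=SEEK action=spin_cw
5. evContact: (SEEK) → mode=CHARGE action=motors_on
6. evStop: (CHARGE) → mode=SEEK action=spin_cw
7. evContact: (SEEK) → mode=CHARGE action=motors_on

final mode: CHARGE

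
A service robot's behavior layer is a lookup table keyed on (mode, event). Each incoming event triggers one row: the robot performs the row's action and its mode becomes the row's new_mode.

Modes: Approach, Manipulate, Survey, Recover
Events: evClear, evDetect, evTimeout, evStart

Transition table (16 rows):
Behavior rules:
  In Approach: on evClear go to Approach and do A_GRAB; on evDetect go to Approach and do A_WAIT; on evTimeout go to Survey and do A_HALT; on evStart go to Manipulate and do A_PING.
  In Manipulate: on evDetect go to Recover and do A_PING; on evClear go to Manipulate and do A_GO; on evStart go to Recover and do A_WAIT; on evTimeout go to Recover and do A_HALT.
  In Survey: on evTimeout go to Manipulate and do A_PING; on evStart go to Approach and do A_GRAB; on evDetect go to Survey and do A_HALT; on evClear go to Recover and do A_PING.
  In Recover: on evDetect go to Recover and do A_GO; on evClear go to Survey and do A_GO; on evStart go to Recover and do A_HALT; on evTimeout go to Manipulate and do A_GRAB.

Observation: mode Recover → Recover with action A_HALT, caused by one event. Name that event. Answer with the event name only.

evStart

try evClear: (Recover, evClear) → (Survey, A_GO)
try evDetect: (Recover, evDetect) → (Recover, A_GO)
try evTimeout: (Recover, evTimeout) → (Manipulate, A_GRAB)
try evStart: (Recover, evStart) → (Recover, A_HALT)  ← matches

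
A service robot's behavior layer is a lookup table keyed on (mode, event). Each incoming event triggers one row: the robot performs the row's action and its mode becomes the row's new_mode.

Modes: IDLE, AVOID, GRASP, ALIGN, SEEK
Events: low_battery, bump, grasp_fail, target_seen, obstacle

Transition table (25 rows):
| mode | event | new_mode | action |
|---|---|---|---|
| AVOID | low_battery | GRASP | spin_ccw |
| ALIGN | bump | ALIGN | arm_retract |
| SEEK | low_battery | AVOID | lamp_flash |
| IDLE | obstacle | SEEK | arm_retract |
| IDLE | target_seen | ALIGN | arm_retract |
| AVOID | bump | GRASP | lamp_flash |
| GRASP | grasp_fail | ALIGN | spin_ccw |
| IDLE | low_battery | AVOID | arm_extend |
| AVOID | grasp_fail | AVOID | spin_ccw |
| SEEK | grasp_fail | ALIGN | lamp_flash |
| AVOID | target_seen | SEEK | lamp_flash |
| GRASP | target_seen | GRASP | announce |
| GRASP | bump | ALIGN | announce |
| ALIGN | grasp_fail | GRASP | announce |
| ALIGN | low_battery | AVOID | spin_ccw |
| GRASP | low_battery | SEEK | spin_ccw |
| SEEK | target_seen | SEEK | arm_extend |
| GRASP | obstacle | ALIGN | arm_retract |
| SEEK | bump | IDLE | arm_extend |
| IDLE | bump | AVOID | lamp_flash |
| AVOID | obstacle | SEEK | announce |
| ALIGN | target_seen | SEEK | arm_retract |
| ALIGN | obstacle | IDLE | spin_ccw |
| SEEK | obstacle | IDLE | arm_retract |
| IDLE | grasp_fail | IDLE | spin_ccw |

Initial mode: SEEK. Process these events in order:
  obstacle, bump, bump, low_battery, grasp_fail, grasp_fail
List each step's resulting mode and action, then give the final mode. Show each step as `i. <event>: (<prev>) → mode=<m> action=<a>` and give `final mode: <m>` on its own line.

1. obstacle: (SEEK) → mode=IDLE action=arm_retract
2. bump: (IDLE) → mode=AVOID action=lamp_flash
3. bump: (AVOID) → mode=GRASP action=lamp_flash
4. low_battery: (GRASP) → mode=SEEK action=spin_ccw
5. grasp_fail: (SEEK) → mode=ALIGN action=lamp_flash
6. grasp_fail: (ALIGN) → mode=GRASP action=announce

final mode: GRASP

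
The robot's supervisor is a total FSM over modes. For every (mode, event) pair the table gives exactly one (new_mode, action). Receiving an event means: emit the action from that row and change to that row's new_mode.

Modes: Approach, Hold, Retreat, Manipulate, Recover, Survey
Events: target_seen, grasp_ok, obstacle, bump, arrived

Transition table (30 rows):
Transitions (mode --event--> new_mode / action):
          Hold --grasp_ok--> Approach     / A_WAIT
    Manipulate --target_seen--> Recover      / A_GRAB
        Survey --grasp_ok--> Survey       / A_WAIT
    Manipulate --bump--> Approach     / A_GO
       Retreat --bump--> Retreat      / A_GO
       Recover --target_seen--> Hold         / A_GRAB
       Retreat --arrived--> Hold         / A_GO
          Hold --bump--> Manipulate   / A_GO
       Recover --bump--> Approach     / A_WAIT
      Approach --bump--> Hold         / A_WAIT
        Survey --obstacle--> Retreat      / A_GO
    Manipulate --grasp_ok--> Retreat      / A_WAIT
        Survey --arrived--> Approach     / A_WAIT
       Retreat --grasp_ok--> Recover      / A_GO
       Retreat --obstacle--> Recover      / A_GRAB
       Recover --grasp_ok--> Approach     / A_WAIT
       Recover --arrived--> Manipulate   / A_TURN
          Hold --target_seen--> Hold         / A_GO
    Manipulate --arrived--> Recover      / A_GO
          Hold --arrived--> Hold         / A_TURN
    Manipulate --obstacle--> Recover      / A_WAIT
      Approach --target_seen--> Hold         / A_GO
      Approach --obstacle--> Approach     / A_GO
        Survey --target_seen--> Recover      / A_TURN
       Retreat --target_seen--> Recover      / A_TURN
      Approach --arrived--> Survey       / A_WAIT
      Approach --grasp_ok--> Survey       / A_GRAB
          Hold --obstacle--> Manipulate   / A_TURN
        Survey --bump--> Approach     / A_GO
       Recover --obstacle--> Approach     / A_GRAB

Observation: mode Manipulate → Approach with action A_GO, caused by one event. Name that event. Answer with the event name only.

bump

try target_seen: (Manipulate, target_seen) → (Recover, A_GRAB)
try grasp_ok: (Manipulate, grasp_ok) → (Retreat, A_WAIT)
try obstacle: (Manipulate, obstacle) → (Recover, A_WAIT)
try bump: (Manipulate, bump) → (Approach, A_GO)  ← matches
try arrived: (Manipulate, arrived) → (Recover, A_GO)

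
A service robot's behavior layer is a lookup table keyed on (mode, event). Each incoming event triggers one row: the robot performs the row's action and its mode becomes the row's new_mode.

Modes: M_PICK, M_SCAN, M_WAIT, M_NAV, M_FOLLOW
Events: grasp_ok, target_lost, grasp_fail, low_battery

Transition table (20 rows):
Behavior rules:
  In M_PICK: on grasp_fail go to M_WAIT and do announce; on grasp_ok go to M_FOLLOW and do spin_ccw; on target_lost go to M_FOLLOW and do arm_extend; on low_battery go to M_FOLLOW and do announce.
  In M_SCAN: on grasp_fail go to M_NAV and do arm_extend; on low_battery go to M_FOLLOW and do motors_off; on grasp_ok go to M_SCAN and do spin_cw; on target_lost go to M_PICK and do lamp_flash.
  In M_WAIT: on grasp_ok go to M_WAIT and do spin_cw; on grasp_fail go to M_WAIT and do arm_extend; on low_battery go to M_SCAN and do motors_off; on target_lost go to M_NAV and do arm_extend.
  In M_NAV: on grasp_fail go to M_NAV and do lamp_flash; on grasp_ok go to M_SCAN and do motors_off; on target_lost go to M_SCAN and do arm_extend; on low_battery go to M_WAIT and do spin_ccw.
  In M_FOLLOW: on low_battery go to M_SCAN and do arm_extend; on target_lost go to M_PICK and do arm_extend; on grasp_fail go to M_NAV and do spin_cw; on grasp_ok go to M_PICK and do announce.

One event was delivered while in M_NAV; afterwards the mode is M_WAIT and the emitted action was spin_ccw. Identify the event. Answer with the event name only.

low_battery

try grasp_ok: (M_NAV, grasp_ok) → (M_SCAN, motors_off)
try target_lost: (M_NAV, target_lost) → (M_SCAN, arm_extend)
try grasp_fail: (M_NAV, grasp_fail) → (M_NAV, lamp_flash)
try low_battery: (M_NAV, low_battery) → (M_WAIT, spin_ccw)  ← matches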